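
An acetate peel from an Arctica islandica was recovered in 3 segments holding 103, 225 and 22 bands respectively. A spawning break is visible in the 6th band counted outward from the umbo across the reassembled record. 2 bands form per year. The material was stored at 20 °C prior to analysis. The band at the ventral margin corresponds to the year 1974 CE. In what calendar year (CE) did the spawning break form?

Total bands = 103 + 225 + 22 = 350.
350 − 6 = 344 bands lie beyond the spawning break toward the ventral margin.
344 bands at 2 per year is 344 / 2 = 172 years.
1974 − 172 = 1802 CE.

1802 CE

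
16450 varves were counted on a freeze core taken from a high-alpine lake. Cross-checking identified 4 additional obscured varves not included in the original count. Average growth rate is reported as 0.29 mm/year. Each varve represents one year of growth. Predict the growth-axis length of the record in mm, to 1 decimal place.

Correcting the raw count gives 16450 + 4 = 16454 true varves.
16454 years at 0.29 mm/year gives 0.29 × 16454 = 4771.7 mm.

4771.7 mm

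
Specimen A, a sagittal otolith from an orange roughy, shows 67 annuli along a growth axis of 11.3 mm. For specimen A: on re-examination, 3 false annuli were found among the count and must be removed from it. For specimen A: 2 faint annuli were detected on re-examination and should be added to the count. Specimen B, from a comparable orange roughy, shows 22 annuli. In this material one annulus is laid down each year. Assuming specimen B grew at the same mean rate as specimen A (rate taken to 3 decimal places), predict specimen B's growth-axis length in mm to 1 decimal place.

Specimen A: correcting the raw count gives 67 − 3 + 2 = 66 true annuli.
A: Extension rate ≈ 11.3 / 66 = 0.171 mm per year.
B's length ≈ 0.171 × 22 = 3.8 mm.

3.8 mm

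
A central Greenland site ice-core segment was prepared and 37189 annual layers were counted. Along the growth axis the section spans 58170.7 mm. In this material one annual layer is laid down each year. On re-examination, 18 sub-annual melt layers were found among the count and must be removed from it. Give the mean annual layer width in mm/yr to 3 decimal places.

1.565 mm/yr

Adjusted count: 37189 − 18 = 37171 annual layers.
58170.7 mm over 37171 years gives 58170.7 / 37171 ≈ 1.565 mm/yr.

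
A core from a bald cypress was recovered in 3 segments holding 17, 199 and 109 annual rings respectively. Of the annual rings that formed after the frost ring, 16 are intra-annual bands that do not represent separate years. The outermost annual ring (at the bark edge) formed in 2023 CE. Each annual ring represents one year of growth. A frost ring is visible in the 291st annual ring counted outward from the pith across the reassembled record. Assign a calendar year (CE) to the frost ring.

2005 CE

Total annual rings = 17 + 199 + 109 = 325.
The frost ring sits at annual ring 291 from the pith, so 325 − 291 = 34 annual rings formed after it.
34 − 16 false = 18 true annual rings after the frost ring.
2023 − 18 = 2005 CE.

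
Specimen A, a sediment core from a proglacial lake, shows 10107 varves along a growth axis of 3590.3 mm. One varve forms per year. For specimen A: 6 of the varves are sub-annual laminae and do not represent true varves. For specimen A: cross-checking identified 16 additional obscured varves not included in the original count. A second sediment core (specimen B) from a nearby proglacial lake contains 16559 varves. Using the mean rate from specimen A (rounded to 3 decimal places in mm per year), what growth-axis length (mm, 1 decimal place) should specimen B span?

5878.4 mm

Specimen A: adjusted count: 10107 − 6 + 16 = 10117 varves.
A: Extension rate ≈ 3590.3 / 10117 = 0.355 mm per year.
B's length ≈ 0.355 × 16559 = 5878.4 mm.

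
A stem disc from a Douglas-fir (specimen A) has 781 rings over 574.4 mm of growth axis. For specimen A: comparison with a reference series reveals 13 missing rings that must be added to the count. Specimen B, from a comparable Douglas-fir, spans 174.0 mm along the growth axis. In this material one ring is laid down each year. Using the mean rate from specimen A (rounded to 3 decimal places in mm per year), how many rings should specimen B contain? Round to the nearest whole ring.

Specimen A: true ring count = 781 + 13 = 794.
A: Extension rate ≈ 574.4 / 794 = 0.723 mm/yr.
B spans 174.0 / 0.723 = 240.66 years ≈ 241 rings.

241 rings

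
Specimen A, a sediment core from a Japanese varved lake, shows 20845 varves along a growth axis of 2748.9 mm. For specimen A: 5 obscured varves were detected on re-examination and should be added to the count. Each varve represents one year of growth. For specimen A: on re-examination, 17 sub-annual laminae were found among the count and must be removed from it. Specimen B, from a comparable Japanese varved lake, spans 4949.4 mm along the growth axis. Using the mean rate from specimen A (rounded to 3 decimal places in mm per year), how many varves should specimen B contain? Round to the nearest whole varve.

Specimen A: true varve count = 20845 − 17 + 5 = 20833.
A: Extension rate ≈ 2748.9 / 20833 = 0.132 mm/yr.
For B, 4949.4 / 0.132 = 37495.45 years ≈ 37495 varves.

37495 varves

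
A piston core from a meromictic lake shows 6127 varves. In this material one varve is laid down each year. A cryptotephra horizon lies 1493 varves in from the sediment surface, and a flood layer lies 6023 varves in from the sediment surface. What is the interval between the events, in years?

4530 years

Separation: 6023 − 1493 = 4530 varves.
One varve per year makes the interval 4530 years.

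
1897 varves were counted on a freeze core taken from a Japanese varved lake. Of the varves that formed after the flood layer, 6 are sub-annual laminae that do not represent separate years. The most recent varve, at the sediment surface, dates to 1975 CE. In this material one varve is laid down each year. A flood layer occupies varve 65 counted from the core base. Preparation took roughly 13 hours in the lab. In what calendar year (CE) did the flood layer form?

1897 − 65 = 1832 varves lie beyond the flood layer toward the sediment surface.
Excluding 6 false varves: 1832 − 6 = 1826.
Counting back 1826 years from 1975 CE places the flood layer in 1975 − 1826 = 149 CE.

149 CE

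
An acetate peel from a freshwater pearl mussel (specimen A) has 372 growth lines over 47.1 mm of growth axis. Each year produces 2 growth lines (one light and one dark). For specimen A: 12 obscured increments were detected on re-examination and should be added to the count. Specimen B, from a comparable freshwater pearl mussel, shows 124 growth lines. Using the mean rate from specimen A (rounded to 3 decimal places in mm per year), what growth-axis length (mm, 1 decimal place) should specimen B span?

Specimen A: after corrections the count is 372 + 12 = 384 growth lines.
Specimen A: with 2 growth lines per year, 384 / 2 = 192 years.
A: Mean rate = 47.1 mm / 192 years ≈ 0.245 mm/yr.
Specimen B: with 2 growth lines per year, 124 / 2 = 62 years. Length of B = 0.245 × 62 = 15.2 mm.

15.2 mm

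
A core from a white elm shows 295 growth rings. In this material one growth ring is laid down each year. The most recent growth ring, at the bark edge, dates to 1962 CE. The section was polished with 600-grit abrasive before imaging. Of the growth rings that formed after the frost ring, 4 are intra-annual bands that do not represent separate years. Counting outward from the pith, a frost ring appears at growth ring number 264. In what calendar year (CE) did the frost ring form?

The frost ring sits at growth ring 264 from the pith, so 295 − 264 = 31 growth rings formed after it.
31 − 4 false = 27 true growth rings after the frost ring.
Counting back 27 years from 1962 CE places the frost ring in 1962 − 27 = 1935 CE.

1935 CE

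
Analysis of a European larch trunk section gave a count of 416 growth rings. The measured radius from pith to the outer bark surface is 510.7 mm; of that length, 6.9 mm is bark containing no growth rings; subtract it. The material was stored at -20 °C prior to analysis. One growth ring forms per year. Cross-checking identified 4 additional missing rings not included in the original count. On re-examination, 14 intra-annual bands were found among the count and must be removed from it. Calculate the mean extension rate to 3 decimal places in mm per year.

Correcting the raw count gives 416 − 14 + 4 = 406 true growth rings.
Net length = 510.7 − 6.9 = 503.8 mm.
503.8 mm over 406 years gives 503.8 / 406 ≈ 1.241 mm per year.

1.241 mm per year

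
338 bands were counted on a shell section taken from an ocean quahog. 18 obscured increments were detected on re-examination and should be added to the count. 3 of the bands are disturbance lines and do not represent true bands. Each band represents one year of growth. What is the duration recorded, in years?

Correcting the raw count gives 338 − 3 + 18 = 353 true bands.
With a one-to-one band periodicity this is 353 years.

353 years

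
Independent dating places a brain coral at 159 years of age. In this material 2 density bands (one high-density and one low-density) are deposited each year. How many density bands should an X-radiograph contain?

Expected density bands: 159 × 2 = 318.
So 318 density bands should be present.

318 density bands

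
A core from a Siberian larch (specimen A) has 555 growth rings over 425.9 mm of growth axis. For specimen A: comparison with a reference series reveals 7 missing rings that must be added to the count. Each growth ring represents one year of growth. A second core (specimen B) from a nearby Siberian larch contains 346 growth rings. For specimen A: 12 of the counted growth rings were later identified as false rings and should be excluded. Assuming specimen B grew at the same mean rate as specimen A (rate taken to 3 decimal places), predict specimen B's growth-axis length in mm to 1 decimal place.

267.8 mm

Specimen A: correcting the raw count gives 555 − 12 + 7 = 550 true growth rings.
A: Extension rate ≈ 425.9 / 550 = 0.774 mm/year.
B's length ≈ 0.774 × 346 = 267.8 mm.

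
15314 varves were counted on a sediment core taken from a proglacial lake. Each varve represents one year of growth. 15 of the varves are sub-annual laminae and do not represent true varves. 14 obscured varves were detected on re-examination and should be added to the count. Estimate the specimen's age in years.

15313 years

Adjusted count: 15314 − 15 + 14 = 15313 varves.
At one varve per year, that is 15313 years.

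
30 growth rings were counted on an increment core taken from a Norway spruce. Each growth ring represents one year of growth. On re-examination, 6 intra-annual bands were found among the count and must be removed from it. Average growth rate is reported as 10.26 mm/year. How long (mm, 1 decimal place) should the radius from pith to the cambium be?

246.2 mm

Correcting the raw count gives 30 − 6 = 24 true growth rings.
Predicted length = 10.26 mm/year × 24 years = 246.2 mm.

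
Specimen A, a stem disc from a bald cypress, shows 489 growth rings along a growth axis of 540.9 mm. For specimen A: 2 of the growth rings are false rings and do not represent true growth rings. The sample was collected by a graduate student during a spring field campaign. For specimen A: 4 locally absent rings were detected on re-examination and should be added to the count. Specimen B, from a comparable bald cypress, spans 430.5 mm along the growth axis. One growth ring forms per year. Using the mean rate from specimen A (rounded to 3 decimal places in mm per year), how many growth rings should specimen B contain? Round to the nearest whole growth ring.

Specimen A: adjusted count: 489 − 2 + 4 = 491 growth rings.
A: Mean rate = 540.9 mm / 491 years ≈ 1.102 mm per year.
B spans 430.5 / 1.102 = 390.65 years ≈ 391 growth rings.

391 growth rings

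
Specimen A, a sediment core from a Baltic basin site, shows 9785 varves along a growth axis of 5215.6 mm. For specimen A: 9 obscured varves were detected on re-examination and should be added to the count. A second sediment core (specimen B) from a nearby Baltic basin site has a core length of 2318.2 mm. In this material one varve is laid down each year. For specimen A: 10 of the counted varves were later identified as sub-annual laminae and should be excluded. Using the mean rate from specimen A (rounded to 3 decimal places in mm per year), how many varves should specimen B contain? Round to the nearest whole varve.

Specimen A: adjusted count: 9785 − 10 + 9 = 9784 varves.
A: 5215.6 mm over 9784 years gives 5215.6 / 9784 ≈ 0.533 mm/yr.
B spans 2318.2 / 0.533 = 4349.34 years ≈ 4349 varves.

4349 varves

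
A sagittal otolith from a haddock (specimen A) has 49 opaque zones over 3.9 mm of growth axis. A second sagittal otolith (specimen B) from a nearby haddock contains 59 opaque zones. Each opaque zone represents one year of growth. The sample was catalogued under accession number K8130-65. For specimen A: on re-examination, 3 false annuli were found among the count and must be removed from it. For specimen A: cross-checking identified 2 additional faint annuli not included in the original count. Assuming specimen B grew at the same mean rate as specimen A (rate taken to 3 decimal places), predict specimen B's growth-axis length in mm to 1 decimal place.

Specimen A: adjusted count: 49 − 3 + 2 = 48 opaque zones.
A: Mean rate = 3.9 mm / 48 years ≈ 0.081 mm/yr.
For B, 0.081 mm/year × 59 years = 4.8 mm.

4.8 mm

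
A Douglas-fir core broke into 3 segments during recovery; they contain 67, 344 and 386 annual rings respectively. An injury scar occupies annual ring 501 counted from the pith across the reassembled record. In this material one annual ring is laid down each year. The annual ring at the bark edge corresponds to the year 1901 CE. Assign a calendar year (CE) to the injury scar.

Total annual rings = 67 + 344 + 386 = 797.
The injury scar sits at annual ring 501 from the pith, so 797 − 501 = 296 annual rings formed after it.
1901 − 296 = 1605 CE.

1605 CE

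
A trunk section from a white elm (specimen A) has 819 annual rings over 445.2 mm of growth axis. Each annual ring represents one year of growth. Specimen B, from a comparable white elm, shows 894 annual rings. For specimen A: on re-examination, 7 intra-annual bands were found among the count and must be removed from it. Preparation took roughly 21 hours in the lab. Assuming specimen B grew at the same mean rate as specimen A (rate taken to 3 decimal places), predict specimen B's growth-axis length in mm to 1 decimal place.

489.9 mm

Specimen A: true annual ring count = 819 − 7 = 812.
A: Mean rate = 445.2 mm / 812 years ≈ 0.548 mm/year.
B's length ≈ 0.548 × 894 = 489.9 mm.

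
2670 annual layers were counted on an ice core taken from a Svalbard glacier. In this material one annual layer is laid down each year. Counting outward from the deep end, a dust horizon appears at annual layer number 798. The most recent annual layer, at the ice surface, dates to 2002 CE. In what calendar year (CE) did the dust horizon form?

The dust horizon sits at annual layer 798 from the deep end, so 2670 − 798 = 1872 annual layers formed after it.
2002 − 1872 = 130 CE.

130 CE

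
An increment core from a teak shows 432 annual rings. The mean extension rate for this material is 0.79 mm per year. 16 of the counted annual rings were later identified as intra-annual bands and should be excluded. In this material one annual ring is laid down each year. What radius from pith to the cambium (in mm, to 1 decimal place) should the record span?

328.6 mm

After corrections the count is 432 − 16 = 416 annual rings.
Predicted length = 0.79 mm/year × 416 years = 328.6 mm.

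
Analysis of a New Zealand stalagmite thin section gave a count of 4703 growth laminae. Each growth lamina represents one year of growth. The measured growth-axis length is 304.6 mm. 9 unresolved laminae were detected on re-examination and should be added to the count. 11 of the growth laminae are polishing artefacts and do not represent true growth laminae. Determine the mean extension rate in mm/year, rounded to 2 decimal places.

0.06 mm/year

True growth lamina count = 4703 − 11 + 9 = 4701.
304.6 mm over 4701 years gives 304.6 / 4701 ≈ 0.06 mm/year.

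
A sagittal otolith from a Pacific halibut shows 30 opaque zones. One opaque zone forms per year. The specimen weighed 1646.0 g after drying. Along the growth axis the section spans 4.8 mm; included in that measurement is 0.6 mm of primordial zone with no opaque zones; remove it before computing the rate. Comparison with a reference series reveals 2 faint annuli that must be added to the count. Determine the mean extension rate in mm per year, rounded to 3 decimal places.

Adjusted count: 30 + 2 = 32 opaque zones.
Removing the 0.6 mm offcut leaves 4.8 − 0.6 = 4.2 mm.
Mean rate = 4.2 mm / 32 years ≈ 0.131 mm per year.

0.131 mm per year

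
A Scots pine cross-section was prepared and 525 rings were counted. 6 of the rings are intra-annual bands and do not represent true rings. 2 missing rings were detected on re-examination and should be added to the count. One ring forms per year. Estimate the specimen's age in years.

521 yr

After corrections the count is 525 − 6 + 2 = 521 rings.
One ring per year makes the duration 521 years.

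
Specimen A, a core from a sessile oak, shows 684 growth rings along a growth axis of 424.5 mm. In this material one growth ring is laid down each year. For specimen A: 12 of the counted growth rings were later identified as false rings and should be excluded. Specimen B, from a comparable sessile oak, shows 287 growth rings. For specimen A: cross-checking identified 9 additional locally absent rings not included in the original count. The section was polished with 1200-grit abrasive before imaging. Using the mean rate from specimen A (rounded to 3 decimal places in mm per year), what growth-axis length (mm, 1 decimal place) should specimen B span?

178.8 mm

Specimen A: adjusted count: 684 − 12 + 9 = 681 growth rings.
A: Extension rate ≈ 424.5 / 681 = 0.623 mm per year.
For B, 0.623 mm/year × 287 years = 178.8 mm.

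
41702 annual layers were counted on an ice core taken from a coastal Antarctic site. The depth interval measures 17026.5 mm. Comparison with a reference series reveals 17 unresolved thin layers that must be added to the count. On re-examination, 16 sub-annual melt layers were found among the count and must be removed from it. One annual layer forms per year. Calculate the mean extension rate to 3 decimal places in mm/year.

0.408 mm/year

Adjusted count: 41702 − 16 + 17 = 41703 annual layers.
Mean rate = 17026.5 mm / 41703 years ≈ 0.408 mm/year.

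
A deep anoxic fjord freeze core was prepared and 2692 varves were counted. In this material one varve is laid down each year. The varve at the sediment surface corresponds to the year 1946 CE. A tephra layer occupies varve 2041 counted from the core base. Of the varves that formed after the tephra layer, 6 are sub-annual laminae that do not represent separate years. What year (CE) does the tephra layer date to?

Between varve 2041 and the sediment surface there are 2692 − 2041 = 651 varves.
Excluding 6 false varves: 651 − 6 = 645.
Counting back 645 years from 1946 CE places the tephra layer in 1946 − 645 = 1301 CE.

1301 CE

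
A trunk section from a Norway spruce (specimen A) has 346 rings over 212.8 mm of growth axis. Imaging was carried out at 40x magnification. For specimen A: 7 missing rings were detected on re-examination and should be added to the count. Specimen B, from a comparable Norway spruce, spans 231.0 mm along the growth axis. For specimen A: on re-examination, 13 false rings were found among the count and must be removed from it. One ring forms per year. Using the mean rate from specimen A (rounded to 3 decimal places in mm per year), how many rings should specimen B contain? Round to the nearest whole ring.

Specimen A: true ring count = 346 − 13 + 7 = 340.
A: Mean rate = 212.8 mm / 340 years ≈ 0.626 mm/year.
B spans 231.0 / 0.626 = 369.01 years ≈ 369 rings.

369 rings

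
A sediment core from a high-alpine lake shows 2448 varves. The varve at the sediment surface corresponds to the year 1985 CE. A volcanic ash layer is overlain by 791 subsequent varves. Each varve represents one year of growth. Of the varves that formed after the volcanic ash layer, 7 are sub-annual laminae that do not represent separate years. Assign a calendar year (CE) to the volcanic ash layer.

There are 791 varves younger than the volcanic ash layer.
Removing the 7 false varves leaves 791 − 7 = 784 true varves beyond the volcanic ash layer.
1985 − 784 = 1201 CE.

1201 CE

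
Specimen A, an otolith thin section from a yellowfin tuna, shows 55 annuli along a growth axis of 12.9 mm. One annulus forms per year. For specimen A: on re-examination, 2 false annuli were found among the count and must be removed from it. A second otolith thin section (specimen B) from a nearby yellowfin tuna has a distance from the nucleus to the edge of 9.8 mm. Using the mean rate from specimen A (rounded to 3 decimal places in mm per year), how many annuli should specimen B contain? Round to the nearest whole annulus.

40 annuli

Specimen A: after corrections the count is 55 − 2 = 53 annuli.
A: Mean rate = 12.9 mm / 53 years ≈ 0.243 mm per year.
Specimen B: 9.8 mm / 0.243 mm per year = 40.33 years ≈ 40 annuli.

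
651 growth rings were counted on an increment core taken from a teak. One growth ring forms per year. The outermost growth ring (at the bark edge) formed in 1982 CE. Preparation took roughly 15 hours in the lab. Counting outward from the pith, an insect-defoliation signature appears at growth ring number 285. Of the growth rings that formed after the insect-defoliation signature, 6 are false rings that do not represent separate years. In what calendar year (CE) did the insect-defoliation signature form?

1622 CE

651 − 285 = 366 growth rings lie beyond the insect-defoliation signature toward the bark edge.
Excluding 6 false growth rings: 366 − 6 = 360.
The growth ring at the bark edge is 1982 CE, so the insect-defoliation signature dates to 1982 − 360 = 1622 CE.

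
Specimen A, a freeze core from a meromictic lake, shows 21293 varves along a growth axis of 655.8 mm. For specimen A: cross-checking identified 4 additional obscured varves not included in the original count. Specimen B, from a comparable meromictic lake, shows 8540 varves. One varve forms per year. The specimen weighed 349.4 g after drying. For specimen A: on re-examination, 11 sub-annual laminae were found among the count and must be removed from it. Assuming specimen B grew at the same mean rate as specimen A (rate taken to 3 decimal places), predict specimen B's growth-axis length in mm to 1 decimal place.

264.7 mm

Specimen A: correcting the raw count gives 21293 − 11 + 4 = 21286 true varves.
A: 655.8 mm over 21286 years gives 655.8 / 21286 ≈ 0.031 mm/yr.
For B, 0.031 mm/year × 8540 years = 264.7 mm.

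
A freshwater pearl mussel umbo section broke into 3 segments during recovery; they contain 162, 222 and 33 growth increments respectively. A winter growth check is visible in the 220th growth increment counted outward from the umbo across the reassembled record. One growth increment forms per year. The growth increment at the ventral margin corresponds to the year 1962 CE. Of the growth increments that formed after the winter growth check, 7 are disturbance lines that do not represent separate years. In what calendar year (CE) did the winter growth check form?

1772 CE

Total growth increments = 162 + 222 + 33 = 417.
417 − 220 = 197 growth increments lie beyond the winter growth check toward the ventral margin.
Excluding 7 false growth increments: 197 − 7 = 190.
1962 − 190 = 1772 CE.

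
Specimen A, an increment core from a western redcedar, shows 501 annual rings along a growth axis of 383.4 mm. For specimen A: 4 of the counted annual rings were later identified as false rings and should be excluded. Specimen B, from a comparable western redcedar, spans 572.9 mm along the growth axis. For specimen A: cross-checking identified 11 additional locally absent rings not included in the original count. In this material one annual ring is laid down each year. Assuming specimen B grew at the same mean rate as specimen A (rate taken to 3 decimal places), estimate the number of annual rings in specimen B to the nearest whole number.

759 annual rings

Specimen A: adjusted count: 501 − 4 + 11 = 508 annual rings.
A: 383.4 mm over 508 years gives 383.4 / 508 ≈ 0.755 mm/yr.
For B, 572.9 / 0.755 = 758.81 years ≈ 759 annual rings.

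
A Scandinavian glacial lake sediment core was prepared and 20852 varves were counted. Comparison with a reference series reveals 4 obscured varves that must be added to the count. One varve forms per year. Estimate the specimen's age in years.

20856 years

Correcting the raw count gives 20852 + 4 = 20856 true varves.
With a one-to-one varve periodicity this is 20856 years.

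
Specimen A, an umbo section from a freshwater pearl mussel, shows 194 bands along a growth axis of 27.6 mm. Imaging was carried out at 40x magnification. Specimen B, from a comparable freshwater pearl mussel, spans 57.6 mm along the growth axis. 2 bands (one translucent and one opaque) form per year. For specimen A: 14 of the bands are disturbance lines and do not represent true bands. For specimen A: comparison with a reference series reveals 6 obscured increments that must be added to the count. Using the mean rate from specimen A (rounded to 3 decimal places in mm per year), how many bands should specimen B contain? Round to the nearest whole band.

Specimen A: true band count = 194 − 14 + 6 = 186.
Specimen A: with 2 bands per year, 186 / 2 = 93 years.
A: Extension rate ≈ 27.6 / 93 = 0.297 mm/yr.
B spans 57.6 / 0.297 = 193.94 years; at 2 bands per year that is 193.94 × 2 ≈ 388 bands.

388 bands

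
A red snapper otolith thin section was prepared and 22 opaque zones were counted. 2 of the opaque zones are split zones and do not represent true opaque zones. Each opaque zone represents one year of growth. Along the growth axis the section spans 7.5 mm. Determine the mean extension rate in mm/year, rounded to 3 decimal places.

True opaque zone count = 22 − 2 = 20.
Mean rate = 7.5 mm / 20 years ≈ 0.375 mm/year.

0.375 mm/year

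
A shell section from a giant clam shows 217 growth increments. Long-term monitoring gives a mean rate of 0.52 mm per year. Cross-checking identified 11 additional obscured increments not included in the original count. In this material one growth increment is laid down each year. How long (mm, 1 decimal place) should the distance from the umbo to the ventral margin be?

Correcting the raw count gives 217 + 11 = 228 true growth increments.
Predicted length = 0.52 mm/year × 228 years = 118.6 mm.

118.6 mm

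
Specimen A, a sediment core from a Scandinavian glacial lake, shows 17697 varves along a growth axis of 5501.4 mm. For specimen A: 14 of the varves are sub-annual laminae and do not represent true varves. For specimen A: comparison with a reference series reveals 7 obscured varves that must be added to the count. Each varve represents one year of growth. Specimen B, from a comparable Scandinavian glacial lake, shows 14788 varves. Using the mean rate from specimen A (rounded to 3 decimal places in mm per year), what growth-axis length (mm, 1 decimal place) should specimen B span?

4599.1 mm

Specimen A: adjusted count: 17697 − 14 + 7 = 17690 varves.
A: Mean rate = 5501.4 mm / 17690 years ≈ 0.311 mm/yr.
B's length ≈ 0.311 × 14788 = 4599.1 mm.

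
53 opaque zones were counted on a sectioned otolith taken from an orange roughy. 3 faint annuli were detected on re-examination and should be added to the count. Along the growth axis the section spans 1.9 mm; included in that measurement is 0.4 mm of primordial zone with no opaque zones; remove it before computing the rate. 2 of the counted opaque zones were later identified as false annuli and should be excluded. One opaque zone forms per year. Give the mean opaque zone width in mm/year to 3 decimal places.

0.028 mm/year

Adjusted count: 53 − 2 + 3 = 54 opaque zones.
Removing the 0.4 mm offcut leaves 1.9 − 0.4 = 1.5 mm.
1.5 mm over 54 years gives 1.5 / 54 ≈ 0.028 mm/year.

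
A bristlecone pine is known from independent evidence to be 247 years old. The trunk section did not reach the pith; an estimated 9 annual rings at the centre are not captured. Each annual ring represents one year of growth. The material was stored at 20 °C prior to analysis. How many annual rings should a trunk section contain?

At one annual ring per year, 247 years correspond to 247 annual rings.
247 − 9 missed = 238 annual rings expected in the prepared section.

238 annual rings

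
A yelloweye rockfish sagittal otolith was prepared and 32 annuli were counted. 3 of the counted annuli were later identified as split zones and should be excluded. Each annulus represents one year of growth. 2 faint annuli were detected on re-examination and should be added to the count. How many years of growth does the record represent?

31 years

Adjusted count: 32 − 3 + 2 = 31 annuli.
At one annulus per year, that is 31 years.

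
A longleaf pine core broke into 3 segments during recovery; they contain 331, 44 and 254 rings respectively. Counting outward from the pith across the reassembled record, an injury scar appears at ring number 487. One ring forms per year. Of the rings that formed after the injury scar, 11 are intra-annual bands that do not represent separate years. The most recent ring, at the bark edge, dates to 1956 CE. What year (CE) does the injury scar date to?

Total rings = 331 + 44 + 254 = 629.
629 − 487 = 142 rings lie beyond the injury scar toward the bark edge.
142 − 11 false = 131 true rings after the injury scar.
The ring at the bark edge is 1956 CE, so the injury scar dates to 1956 − 131 = 1825 CE.

1825 CE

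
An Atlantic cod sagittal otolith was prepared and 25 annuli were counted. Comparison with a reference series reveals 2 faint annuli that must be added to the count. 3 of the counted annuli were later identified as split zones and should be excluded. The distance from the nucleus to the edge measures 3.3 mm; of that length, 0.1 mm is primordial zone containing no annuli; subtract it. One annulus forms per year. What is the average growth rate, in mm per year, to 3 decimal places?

Adjusted count: 25 − 3 + 2 = 24 annuli.
Net length = 3.3 − 0.1 = 3.2 mm.
Mean rate = 3.2 mm / 24 years ≈ 0.133 mm per year.

0.133 mm per year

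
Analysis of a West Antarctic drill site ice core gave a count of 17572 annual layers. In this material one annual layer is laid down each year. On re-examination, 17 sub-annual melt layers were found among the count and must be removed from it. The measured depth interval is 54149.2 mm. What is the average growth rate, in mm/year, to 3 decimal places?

True annual layer count = 17572 − 17 = 17555.
Extension rate ≈ 54149.2 / 17555 = 3.085 mm/year.

3.085 mm/year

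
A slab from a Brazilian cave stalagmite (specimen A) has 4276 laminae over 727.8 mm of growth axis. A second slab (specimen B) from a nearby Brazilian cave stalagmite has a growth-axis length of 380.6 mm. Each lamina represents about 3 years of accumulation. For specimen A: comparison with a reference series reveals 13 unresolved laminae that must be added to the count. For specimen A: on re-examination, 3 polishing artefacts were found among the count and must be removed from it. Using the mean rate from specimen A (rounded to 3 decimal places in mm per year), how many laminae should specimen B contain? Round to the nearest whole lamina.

Specimen A: after corrections the count is 4276 − 3 + 13 = 4286 laminae.
Specimen A: at 3 years per lamina, 4286 × 3 = 12858 years.
A: Extension rate ≈ 727.8 / 12858 = 0.057 mm/yr.
B spans 380.6 / 0.057 = 6677.19 years; at 3 years per lamina that is 6677.19 / 3 ≈ 2226 laminae.

2226 laminae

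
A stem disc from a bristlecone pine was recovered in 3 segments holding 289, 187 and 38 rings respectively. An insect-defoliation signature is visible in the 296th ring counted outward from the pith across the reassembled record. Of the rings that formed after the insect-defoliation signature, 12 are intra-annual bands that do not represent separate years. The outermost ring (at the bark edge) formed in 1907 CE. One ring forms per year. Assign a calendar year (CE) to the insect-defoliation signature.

Total rings = 289 + 187 + 38 = 514.
Between ring 296 and the bark edge there are 514 − 296 = 218 rings.
218 − 12 false = 206 true rings after the insect-defoliation signature.
The ring at the bark edge is 1907 CE, so the insect-defoliation signature dates to 1907 − 206 = 1701 CE.

1701 CE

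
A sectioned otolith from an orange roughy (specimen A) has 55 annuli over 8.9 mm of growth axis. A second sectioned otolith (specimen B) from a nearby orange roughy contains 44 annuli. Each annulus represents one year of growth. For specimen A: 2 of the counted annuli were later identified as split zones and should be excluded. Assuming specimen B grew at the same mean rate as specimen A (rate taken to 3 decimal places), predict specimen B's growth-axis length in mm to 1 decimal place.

7.4 mm

Specimen A: true annulus count = 55 − 2 = 53.
A: 8.9 mm over 53 years gives 8.9 / 53 ≈ 0.168 mm per year.
Length of B = 0.168 × 44 = 7.4 mm.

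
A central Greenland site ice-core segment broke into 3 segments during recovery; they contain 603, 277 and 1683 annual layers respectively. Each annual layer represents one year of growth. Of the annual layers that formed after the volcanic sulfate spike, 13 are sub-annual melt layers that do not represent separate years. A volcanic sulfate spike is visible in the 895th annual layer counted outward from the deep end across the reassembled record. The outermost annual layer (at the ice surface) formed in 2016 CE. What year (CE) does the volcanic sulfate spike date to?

361 CE

Total annual layers = 603 + 277 + 1683 = 2563.
Between annual layer 895 and the ice surface there are 2563 − 895 = 1668 annual layers.
1668 − 13 false = 1655 true annual layers after the volcanic sulfate spike.
2016 − 1655 = 361 CE.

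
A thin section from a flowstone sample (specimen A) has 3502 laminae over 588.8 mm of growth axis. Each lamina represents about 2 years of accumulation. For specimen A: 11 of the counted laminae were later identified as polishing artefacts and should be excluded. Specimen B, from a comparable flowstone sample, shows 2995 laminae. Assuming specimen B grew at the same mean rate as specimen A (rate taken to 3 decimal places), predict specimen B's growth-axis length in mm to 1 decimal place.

503.2 mm

Specimen A: correcting the raw count gives 3502 − 11 = 3491 true laminae.
Specimen A: at 2 years per lamina, 3491 × 2 = 6982 years.
A: 588.8 mm over 6982 years gives 588.8 / 6982 ≈ 0.084 mm/year.
Specimen B: at 2 years per lamina, 2995 × 2 = 5990 years. B's length ≈ 0.084 × 5990 = 503.2 mm.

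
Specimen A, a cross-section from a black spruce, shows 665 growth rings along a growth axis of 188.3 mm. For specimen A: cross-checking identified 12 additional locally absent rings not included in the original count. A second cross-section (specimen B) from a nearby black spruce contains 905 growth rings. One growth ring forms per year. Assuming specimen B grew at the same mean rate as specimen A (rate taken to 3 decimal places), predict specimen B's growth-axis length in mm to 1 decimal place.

Specimen A: adjusted count: 665 + 12 = 677 growth rings.
A: Extension rate ≈ 188.3 / 677 = 0.278 mm per year.
Length of B = 0.278 × 905 = 251.6 mm.

251.6 mm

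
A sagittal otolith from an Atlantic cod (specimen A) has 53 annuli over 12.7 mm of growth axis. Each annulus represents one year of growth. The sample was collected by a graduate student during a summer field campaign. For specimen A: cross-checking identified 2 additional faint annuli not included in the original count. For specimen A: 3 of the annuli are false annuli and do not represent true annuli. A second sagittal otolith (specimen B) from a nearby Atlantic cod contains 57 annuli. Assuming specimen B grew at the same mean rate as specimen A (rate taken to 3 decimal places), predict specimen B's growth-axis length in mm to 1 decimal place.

Specimen A: true annulus count = 53 − 3 + 2 = 52.
A: Extension rate ≈ 12.7 / 52 = 0.244 mm per year.
For B, 0.244 mm/year × 57 years = 13.9 mm.

13.9 mm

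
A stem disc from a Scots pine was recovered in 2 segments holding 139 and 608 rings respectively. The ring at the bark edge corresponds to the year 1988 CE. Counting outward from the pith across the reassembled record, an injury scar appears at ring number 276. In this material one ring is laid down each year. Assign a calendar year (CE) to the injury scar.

Total rings = 139 + 608 = 747.
Between ring 276 and the bark edge there are 747 − 276 = 471 rings.
The ring at the bark edge is 1988 CE, so the injury scar dates to 1988 − 471 = 1517 CE.

1517 CE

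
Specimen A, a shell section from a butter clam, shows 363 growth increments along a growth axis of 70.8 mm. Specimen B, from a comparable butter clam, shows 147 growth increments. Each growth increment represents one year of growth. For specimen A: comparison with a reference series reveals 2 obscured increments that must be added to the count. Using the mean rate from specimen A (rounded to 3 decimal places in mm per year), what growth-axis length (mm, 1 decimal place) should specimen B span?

28.5 mm

Specimen A: true growth increment count = 363 + 2 = 365.
A: Mean rate = 70.8 mm / 365 years ≈ 0.194 mm per year.
B's length ≈ 0.194 × 147 = 28.5 mm.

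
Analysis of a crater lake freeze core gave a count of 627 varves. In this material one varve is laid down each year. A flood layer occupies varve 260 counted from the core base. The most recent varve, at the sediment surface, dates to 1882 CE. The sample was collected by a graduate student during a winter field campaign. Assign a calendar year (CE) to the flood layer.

The flood layer sits at varve 260 from the core base, so 627 − 260 = 367 varves formed after it.
Counting back 367 years from 1882 CE places the flood layer in 1882 − 367 = 1515 CE.

1515 CE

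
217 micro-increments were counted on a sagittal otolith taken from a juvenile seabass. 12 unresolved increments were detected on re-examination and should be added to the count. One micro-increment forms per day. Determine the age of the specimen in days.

229 d

Adjusted count: 217 + 12 = 229 micro-increments.
With a one-to-one micro-increment periodicity this is 229 days.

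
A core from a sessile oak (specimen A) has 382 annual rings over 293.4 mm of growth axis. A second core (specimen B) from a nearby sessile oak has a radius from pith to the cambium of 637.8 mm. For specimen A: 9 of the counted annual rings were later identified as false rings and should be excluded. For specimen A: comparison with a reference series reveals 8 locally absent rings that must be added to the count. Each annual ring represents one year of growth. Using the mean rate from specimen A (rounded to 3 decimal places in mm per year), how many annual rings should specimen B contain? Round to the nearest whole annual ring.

828 annual rings

Specimen A: after corrections the count is 382 − 9 + 8 = 381 annual rings.
A: Mean rate = 293.4 mm / 381 years ≈ 0.770 mm/year.
B spans 637.8 / 0.770 = 828.31 years ≈ 828 annual rings.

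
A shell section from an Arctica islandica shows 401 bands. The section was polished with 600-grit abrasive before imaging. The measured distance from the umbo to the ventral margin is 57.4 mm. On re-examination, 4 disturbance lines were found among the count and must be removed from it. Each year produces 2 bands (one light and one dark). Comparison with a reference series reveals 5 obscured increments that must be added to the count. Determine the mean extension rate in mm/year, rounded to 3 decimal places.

After corrections the count is 401 − 4 + 5 = 402 bands.
With 2 bands per year, 402 / 2 = 201 years.
57.4 mm over 201 years gives 57.4 / 201 ≈ 0.286 mm/year.

0.286 mm/year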